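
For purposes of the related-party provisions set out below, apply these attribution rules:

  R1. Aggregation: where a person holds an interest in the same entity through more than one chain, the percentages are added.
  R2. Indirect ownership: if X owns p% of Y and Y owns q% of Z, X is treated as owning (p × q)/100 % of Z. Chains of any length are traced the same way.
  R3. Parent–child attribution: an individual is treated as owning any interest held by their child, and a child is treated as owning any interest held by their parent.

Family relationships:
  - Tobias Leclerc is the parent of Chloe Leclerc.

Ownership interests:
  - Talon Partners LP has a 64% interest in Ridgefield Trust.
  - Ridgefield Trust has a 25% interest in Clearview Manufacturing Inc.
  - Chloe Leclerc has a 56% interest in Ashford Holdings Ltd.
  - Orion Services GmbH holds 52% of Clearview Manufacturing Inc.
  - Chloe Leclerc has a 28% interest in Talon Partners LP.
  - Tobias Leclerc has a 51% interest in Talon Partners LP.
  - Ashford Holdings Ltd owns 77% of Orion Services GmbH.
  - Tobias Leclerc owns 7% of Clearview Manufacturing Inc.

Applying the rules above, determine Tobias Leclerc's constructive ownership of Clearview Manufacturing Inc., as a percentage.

42.0624%

By parent–child attribution (R3), Tobias Leclerc is treated as also owning Chloe Leclerc's interest in Talon Partners LP, giving 51% + 28% = 79%.
By parent–child attribution (R3), Tobias Leclerc is treated as owning Chloe Leclerc's 56% interest in Ashford Holdings Ltd.
Chain via Talon Partners LP → Ridgefield Trust (R2): 79% × 64% × 25% = 12.64% of Clearview Manufacturing Inc.
Direct interest in Clearview Manufacturing Inc: 7%.
Chain via Ashford Holdings Ltd → Orion Services GmbH (R2): 56% × 77% × 52% = 22.4224% of Clearview Manufacturing Inc.
Aggregating (R1): 12.64% + 7% + 22.4224% = 42.0624%.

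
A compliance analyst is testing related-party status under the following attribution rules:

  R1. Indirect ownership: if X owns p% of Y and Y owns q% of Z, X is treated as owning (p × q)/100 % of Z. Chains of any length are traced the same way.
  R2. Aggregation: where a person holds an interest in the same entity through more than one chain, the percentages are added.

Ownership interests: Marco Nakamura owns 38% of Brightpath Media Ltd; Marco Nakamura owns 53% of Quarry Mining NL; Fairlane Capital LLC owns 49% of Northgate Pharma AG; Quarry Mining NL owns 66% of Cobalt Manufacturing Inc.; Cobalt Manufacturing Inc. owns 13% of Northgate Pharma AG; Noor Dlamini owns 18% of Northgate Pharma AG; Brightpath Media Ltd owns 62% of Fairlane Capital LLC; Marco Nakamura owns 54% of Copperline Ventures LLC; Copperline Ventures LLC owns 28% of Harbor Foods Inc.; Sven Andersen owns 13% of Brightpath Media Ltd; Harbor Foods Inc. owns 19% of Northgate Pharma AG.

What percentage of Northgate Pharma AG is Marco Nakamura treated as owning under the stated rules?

Chain via Brightpath Media Ltd → Fairlane Capital LLC (R1): 38% × 62% × 49% = 11.5444% of Northgate Pharma AG.
Chain via Quarry Mining NL → Cobalt Manufacturing Inc. (R1): 53% × 66% × 13% = 4.5474% of Northgate Pharma AG.
Chain via Copperline Ventures LLC → Harbor Foods Inc. (R1): 54% × 28% × 19% = 2.8728% of Northgate Pharma AG.
Aggregating (R2): 11.5444% + 4.5474% + 2.8728% = 18.9646%.

18.9646%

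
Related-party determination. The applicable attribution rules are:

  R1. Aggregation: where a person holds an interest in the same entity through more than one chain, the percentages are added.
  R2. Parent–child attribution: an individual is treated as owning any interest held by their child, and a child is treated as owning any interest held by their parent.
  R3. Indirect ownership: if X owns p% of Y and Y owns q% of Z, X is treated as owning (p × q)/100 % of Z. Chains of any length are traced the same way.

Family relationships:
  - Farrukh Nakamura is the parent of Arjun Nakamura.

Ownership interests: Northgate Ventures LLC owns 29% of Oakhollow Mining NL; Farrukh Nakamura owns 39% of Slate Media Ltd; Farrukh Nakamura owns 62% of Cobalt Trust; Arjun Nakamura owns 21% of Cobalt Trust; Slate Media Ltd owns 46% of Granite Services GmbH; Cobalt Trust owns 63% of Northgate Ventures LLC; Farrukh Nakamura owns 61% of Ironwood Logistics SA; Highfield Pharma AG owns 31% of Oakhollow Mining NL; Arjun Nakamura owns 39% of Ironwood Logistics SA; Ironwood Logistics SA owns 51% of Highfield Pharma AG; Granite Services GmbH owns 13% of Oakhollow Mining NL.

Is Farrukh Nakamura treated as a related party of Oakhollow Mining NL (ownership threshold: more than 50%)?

No

By parent–child attribution (R2), Farrukh Nakamura is treated as also owning Arjun Nakamura's interest in Cobalt Trust, giving 62% + 21% = 83%.
By parent–child attribution (R2), Farrukh Nakamura is treated as also owning Arjun Nakamura's interest in Ironwood Logistics SA, giving 61% + 39% = 100%.
Chain via Cobalt Trust → Northgate Ventures LLC (R3): 83% × 63% × 29% = 15.1641% of Oakhollow Mining NL.
Chain via Ironwood Logistics SA → Highfield Pharma AG (R3): 100% × 51% × 31% = 15.81% of Oakhollow Mining NL.
Chain via Slate Media Ltd → Granite Services GmbH (R3): 39% × 46% × 13% = 2.3322% of Oakhollow Mining NL.
Aggregating (R1): 15.1641% + 15.81% + 2.3322% = 33.3063%.
33.3063% does not exceed the 50% threshold, so Farrukh is not a related party to Oakhollow Mining NL.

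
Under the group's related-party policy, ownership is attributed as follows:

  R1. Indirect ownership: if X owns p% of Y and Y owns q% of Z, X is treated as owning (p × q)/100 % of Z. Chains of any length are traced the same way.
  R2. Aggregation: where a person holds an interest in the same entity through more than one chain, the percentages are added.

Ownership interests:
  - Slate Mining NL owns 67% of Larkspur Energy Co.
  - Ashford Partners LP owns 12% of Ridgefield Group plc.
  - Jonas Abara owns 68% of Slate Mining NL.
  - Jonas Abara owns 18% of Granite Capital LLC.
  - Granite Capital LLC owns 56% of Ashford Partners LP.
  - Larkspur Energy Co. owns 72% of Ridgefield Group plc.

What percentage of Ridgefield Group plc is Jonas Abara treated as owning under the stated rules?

34.0128%

Chain via Slate Mining NL → Larkspur Energy Co. (R1): 68% × 67% × 72% = 32.8032% of Ridgefield Group plc.
Chain via Granite Capital LLC → Ashford Partners LP (R1): 18% × 56% × 12% = 1.2096% of Ridgefield Group plc.
Aggregating (R2): 32.8032% + 1.2096% = 34.0128%.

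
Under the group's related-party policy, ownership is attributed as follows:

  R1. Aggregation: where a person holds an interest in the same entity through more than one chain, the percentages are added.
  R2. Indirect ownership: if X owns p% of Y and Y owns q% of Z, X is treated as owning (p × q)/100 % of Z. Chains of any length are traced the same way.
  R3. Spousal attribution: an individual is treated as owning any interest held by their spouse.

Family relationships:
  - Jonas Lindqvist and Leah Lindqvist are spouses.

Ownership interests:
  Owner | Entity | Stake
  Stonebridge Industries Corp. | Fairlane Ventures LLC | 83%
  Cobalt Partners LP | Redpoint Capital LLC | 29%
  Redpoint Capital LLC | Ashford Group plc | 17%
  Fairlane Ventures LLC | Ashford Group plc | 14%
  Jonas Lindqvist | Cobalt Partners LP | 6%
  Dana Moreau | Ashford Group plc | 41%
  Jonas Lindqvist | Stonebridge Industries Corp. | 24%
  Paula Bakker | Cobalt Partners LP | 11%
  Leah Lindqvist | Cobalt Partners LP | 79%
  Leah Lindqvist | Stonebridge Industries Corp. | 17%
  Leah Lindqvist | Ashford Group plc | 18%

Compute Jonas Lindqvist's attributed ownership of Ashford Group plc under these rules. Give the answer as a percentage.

By spousal attribution (R3), Jonas Lindqvist is treated as also owning Leah Lindqvist's interest in Stonebridge Industries Corp, giving 24% + 17% = 41%.
By spousal attribution (R3), Jonas Lindqvist is treated as also owning Leah Lindqvist's interest in Cobalt Partners LP, giving 6% + 79% = 85%.
By spousal attribution (R3), Jonas Lindqvist is treated as owning Leah Lindqvist's 18% interest in Ashford Group plc.
Chain via Stonebridge Industries Corp. → Fairlane Ventures LLC (R2): 41% × 83% × 14% = 4.7642% of Ashford Group plc.
Chain via Cobalt Partners LP → Redpoint Capital LLC (R2): 85% × 29% × 17% = 4.1905% of Ashford Group plc.
Direct interest in Ashford Group plc: 18%.
Aggregating (R1): 4.7642% + 4.1905% + 18% = 26.9547%.

26.9547%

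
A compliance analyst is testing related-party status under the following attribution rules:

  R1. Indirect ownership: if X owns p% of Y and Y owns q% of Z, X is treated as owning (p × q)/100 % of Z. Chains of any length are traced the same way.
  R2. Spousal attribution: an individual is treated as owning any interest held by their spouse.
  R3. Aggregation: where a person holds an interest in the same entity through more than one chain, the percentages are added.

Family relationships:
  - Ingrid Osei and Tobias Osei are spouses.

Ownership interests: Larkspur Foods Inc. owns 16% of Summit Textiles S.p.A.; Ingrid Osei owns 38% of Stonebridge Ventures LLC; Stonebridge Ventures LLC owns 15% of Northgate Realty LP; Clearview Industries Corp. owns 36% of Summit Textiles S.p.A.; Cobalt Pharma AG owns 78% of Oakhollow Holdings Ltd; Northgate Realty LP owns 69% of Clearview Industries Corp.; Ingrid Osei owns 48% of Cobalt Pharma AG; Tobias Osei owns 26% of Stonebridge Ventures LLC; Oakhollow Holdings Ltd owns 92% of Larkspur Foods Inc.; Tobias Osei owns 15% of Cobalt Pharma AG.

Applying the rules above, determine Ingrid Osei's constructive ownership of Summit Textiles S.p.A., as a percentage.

By spousal attribution (R2), Ingrid Osei is treated as also owning Tobias Osei's interest in Stonebridge Ventures LLC, giving 38% + 26% = 64%.
By spousal attribution (R2), Ingrid Osei is treated as also owning Tobias Osei's interest in Cobalt Pharma AG, giving 48% + 15% = 63%.
Chain via Stonebridge Ventures LLC → Northgate Realty LP → Clearview Industries Corp. (R1): 64% × 15% × 69% × 36% = 2.38464% of Summit Textiles S.p.A.
Chain via Cobalt Pharma AG → Oakhollow Holdings Ltd → Larkspur Foods Inc. (R1): 63% × 78% × 92% × 16% = 7.233408% of Summit Textiles S.p.A.
Aggregating (R3): 2.38464% + 7.233408% = 9.618048%.

9.618048%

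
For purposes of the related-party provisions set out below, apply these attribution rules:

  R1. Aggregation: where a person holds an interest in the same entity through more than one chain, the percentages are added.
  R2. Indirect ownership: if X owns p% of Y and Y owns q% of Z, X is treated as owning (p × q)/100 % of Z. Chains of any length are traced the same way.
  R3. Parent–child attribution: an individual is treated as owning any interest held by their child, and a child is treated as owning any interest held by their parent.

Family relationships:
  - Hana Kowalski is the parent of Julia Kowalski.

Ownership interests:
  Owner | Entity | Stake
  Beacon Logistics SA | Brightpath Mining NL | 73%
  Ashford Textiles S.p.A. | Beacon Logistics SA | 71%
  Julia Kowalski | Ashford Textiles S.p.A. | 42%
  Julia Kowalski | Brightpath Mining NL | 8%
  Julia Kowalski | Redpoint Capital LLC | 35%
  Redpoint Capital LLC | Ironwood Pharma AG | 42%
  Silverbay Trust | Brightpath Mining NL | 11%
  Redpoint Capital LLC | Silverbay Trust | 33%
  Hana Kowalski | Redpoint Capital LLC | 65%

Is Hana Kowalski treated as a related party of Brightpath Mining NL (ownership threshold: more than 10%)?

Yes

By parent–child attribution (R3), Hana Kowalski is treated as also owning Julia Kowalski's interest in Redpoint Capital LLC, giving 65% + 35% = 100%.
By parent–child attribution (R3), Hana Kowalski is treated as owning Julia Kowalski's 42% interest in Ashford Textiles S.p.A.
By parent–child attribution (R3), Hana Kowalski is treated as owning Julia Kowalski's 8% interest in Brightpath Mining NL.
Chain via Redpoint Capital LLC → Silverbay Trust (R2): 100% × 33% × 11% = 3.63% of Brightpath Mining NL.
Chain via Ashford Textiles S.p.A. → Beacon Logistics SA (R2): 42% × 71% × 73% = 21.7686% of Brightpath Mining NL.
Direct interest in Brightpath Mining NL: 8%.
Aggregating (R1): 3.63% + 21.7686% + 8% = 33.3986%.
33.3986% exceeds the 10% threshold, so Hana is a related party to Brightpath Mining NL.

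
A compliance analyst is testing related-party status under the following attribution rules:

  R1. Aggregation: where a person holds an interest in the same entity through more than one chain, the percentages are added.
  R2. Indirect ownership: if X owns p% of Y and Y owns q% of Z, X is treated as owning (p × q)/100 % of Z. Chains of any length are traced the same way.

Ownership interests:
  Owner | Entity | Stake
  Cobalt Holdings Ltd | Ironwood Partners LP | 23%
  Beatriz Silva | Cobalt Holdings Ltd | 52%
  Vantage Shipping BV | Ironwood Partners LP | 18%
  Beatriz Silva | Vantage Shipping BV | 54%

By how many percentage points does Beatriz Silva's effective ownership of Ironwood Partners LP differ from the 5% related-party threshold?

16.68

Chain via Vantage Shipping BV (R2): 54% × 18% = 9.72% of Ironwood Partners LP.
Chain via Cobalt Holdings Ltd (R2): 52% × 23% = 11.96% of Ironwood Partners LP.
Aggregating (R1): 9.72% + 11.96% = 21.68%.
21.68% exceeds the 5% threshold by 16.68 percentage points.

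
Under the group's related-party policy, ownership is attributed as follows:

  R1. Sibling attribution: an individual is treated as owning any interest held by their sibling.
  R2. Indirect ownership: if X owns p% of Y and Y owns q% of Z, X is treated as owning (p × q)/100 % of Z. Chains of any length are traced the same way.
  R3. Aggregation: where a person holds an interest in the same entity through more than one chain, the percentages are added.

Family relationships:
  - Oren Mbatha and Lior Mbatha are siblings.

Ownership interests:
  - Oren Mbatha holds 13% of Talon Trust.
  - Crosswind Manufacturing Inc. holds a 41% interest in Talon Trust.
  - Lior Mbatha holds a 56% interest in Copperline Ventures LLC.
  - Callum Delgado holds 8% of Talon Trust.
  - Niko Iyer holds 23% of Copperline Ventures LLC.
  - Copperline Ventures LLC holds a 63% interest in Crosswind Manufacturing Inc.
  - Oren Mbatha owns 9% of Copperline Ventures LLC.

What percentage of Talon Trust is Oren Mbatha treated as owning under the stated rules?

29.7895%

By sibling attribution (R1), Oren Mbatha is treated as also owning Lior Mbatha's interest in Copperline Ventures LLC, giving 9% + 56% = 65%.
Chain via Copperline Ventures LLC → Crosswind Manufacturing Inc. (R2): 65% × 63% × 41% = 16.7895% of Talon Trust.
Direct interest in Talon Trust: 13%.
Aggregating (R3): 16.7895% + 13% = 29.7895%.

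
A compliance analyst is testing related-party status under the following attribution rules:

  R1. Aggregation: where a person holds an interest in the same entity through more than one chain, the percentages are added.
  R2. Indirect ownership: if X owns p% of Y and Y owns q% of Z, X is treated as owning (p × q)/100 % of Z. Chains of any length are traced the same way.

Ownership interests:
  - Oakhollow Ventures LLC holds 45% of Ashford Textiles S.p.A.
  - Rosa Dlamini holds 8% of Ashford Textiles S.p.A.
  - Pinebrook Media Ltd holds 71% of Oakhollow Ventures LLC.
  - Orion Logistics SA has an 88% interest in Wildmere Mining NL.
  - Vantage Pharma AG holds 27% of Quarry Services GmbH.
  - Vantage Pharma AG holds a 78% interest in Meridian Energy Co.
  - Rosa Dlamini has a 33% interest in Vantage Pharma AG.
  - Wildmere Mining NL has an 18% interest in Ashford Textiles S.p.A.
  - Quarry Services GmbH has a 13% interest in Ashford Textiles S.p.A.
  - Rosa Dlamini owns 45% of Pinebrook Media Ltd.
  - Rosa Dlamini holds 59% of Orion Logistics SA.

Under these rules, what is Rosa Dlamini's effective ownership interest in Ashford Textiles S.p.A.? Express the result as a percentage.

Chain via Pinebrook Media Ltd → Oakhollow Ventures LLC (R2): 45% × 71% × 45% = 14.3775% of Ashford Textiles S.p.A.
Chain via Vantage Pharma AG → Quarry Services GmbH (R2): 33% × 27% × 13% = 1.1583% of Ashford Textiles S.p.A.
Chain via Orion Logistics SA → Wildmere Mining NL (R2): 59% × 88% × 18% = 9.3456% of Ashford Textiles S.p.A.
Direct interest in Ashford Textiles S.p.A: 8%.
Aggregating (R1): 14.3775% + 1.1583% + 9.3456% + 8% = 32.8814%.

32.8814%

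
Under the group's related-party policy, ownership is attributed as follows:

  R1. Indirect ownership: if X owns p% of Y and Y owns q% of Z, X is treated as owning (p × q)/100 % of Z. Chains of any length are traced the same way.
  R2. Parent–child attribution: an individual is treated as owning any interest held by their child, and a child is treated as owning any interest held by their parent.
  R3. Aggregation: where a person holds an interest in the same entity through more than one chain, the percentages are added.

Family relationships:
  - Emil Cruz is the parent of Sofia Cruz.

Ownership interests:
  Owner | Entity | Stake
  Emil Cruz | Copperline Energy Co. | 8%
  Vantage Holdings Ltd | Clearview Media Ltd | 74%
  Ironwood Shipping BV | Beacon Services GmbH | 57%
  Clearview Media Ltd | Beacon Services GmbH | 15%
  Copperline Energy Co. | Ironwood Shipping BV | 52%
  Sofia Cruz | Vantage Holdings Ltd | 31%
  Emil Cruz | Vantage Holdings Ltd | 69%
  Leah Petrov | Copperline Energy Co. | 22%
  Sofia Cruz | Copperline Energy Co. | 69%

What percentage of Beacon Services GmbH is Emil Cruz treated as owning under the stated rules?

33.9228%

By parent–child attribution (R2), Emil Cruz is treated as also owning Sofia Cruz's interest in Copperline Energy Co, giving 8% + 69% = 77%.
By parent–child attribution (R2), Emil Cruz is treated as also owning Sofia Cruz's interest in Vantage Holdings Ltd, giving 69% + 31% = 100%.
Chain via Copperline Energy Co. → Ironwood Shipping BV (R1): 77% × 52% × 57% = 22.8228% of Beacon Services GmbH.
Chain via Vantage Holdings Ltd → Clearview Media Ltd (R1): 100% × 74% × 15% = 11.1% of Beacon Services GmbH.
Aggregating (R3): 22.8228% + 11.1% = 33.9228%.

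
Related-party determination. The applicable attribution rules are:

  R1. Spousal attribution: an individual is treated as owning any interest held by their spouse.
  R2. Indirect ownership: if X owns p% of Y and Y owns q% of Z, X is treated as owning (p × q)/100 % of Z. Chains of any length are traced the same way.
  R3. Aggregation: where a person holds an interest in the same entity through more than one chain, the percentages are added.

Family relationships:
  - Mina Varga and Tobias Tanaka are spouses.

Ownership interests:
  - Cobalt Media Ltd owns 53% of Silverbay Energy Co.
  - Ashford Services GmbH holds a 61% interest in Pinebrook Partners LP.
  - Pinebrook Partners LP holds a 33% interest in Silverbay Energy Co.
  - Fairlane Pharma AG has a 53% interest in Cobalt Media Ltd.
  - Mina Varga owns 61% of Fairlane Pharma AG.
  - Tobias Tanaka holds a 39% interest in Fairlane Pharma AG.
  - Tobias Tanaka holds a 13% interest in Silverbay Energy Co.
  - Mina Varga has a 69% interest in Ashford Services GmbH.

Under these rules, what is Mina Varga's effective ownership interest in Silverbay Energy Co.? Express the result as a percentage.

By spousal attribution (R1), Mina Varga is treated as also owning Tobias Tanaka's interest in Fairlane Pharma AG, giving 61% + 39% = 100%.
By spousal attribution (R1), Mina Varga is treated as owning Tobias Tanaka's 13% interest in Silverbay Energy Co.
Chain via Ashford Services GmbH → Pinebrook Partners LP (R2): 69% × 61% × 33% = 13.8897% of Silverbay Energy Co.
Chain via Fairlane Pharma AG → Cobalt Media Ltd (R2): 100% × 53% × 53% = 28.09% of Silverbay Energy Co.
Direct interest in Silverbay Energy Co: 13%.
Aggregating (R3): 13.8897% + 28.09% + 13% = 54.9797%.

54.9797%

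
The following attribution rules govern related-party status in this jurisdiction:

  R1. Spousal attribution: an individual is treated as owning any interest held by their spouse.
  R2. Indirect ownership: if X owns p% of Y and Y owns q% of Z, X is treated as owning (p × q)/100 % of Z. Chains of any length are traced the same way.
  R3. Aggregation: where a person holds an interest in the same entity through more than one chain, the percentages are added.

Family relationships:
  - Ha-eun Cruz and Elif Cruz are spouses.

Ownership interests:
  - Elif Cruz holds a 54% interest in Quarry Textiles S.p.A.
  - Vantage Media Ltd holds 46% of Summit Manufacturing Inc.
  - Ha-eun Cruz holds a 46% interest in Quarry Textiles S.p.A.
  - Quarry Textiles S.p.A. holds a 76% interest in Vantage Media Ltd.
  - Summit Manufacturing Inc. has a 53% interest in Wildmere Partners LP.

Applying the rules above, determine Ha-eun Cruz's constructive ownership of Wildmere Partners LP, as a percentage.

18.5288%

By spousal attribution (R1), Ha-eun Cruz is treated as also owning Elif Cruz's interest in Quarry Textiles S.p.A, giving 46% + 54% = 100%.
Chain via Quarry Textiles S.p.A. → Vantage Media Ltd → Summit Manufacturing Inc. (R2): 100% × 76% × 46% × 53% = 18.5288% of Wildmere Partners LP.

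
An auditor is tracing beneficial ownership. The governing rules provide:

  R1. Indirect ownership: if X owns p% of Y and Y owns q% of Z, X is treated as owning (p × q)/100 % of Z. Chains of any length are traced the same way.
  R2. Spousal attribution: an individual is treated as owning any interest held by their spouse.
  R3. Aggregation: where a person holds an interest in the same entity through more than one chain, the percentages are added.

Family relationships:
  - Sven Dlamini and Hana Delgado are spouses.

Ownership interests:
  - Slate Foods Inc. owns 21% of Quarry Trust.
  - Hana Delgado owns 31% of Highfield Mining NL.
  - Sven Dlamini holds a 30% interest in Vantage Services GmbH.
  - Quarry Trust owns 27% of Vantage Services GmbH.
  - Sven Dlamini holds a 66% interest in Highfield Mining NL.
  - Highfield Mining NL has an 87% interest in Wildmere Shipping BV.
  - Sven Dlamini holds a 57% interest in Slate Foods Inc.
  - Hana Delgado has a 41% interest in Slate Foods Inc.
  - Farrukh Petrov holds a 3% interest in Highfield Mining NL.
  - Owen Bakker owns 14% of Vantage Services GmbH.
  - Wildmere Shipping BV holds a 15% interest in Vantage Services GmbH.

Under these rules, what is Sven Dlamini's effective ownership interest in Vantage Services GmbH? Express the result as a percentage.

48.2151%

By spousal attribution (R2), Sven Dlamini is treated as also owning Hana Delgado's interest in Slate Foods Inc, giving 57% + 41% = 98%.
By spousal attribution (R2), Sven Dlamini is treated as also owning Hana Delgado's interest in Highfield Mining NL, giving 66% + 31% = 97%.
Chain via Slate Foods Inc. → Quarry Trust (R1): 98% × 21% × 27% = 5.5566% of Vantage Services GmbH.
Chain via Highfield Mining NL → Wildmere Shipping BV (R1): 97% × 87% × 15% = 12.6585% of Vantage Services GmbH.
Direct interest in Vantage Services GmbH: 30%.
Aggregating (R3): 5.5566% + 12.6585% + 30% = 48.2151%.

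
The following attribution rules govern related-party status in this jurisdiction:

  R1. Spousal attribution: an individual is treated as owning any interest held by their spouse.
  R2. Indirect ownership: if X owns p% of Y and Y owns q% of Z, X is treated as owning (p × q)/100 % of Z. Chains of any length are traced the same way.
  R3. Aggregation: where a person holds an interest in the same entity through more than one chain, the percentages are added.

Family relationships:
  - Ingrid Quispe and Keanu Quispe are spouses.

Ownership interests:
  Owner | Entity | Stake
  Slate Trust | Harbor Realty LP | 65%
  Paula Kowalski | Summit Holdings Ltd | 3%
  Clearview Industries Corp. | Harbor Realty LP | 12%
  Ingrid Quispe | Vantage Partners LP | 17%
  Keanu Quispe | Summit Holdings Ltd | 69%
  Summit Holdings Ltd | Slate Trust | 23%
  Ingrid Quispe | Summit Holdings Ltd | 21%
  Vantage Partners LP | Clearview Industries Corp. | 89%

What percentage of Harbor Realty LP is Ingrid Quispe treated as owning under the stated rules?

15.2706%

By spousal attribution (R1), Ingrid Quispe is treated as also owning Keanu Quispe's interest in Summit Holdings Ltd, giving 21% + 69% = 90%.
Chain via Vantage Partners LP → Clearview Industries Corp. (R2): 17% × 89% × 12% = 1.8156% of Harbor Realty LP.
Chain via Summit Holdings Ltd → Slate Trust (R2): 90% × 23% × 65% = 13.455% of Harbor Realty LP.
Aggregating (R3): 1.8156% + 13.455% = 15.2706%.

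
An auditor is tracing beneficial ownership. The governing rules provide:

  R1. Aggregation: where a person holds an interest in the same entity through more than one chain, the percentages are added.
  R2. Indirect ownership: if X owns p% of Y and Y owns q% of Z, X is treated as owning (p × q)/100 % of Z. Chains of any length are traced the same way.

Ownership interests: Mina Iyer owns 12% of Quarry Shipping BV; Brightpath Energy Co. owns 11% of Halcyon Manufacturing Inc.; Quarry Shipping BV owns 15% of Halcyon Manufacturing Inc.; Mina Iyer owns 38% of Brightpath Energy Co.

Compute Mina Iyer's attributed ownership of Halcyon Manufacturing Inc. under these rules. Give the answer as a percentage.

5.98%

Chain via Brightpath Energy Co. (R2): 38% × 11% = 4.18% of Halcyon Manufacturing Inc.
Chain via Quarry Shipping BV (R2): 12% × 15% = 1.8% of Halcyon Manufacturing Inc.
Aggregating (R1): 4.18% + 1.8% = 5.98%.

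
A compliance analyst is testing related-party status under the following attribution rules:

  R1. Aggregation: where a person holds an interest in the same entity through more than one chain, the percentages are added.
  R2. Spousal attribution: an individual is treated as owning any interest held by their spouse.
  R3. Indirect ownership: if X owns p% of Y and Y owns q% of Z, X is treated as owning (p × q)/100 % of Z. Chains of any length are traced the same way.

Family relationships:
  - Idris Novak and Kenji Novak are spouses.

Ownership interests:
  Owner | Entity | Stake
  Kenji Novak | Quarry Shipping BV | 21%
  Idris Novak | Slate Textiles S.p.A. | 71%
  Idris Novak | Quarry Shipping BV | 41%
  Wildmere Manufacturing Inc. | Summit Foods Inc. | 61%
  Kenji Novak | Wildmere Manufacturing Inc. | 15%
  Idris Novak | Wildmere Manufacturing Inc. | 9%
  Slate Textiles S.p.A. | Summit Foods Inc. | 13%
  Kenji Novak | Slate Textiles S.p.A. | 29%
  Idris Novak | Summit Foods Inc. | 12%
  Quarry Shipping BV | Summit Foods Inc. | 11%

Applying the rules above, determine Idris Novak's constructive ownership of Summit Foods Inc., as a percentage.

By spousal attribution (R2), Idris Novak is treated as also owning Kenji Novak's interest in Slate Textiles S.p.A, giving 71% + 29% = 100%.
By spousal attribution (R2), Idris Novak is treated as also owning Kenji Novak's interest in Wildmere Manufacturing Inc, giving 9% + 15% = 24%.
By spousal attribution (R2), Idris Novak is treated as also owning Kenji Novak's interest in Quarry Shipping BV, giving 41% + 21% = 62%.
Chain via Slate Textiles S.p.A. (R3): 100% × 13% = 13% of Summit Foods Inc.
Chain via Wildmere Manufacturing Inc. (R3): 24% × 61% = 14.64% of Summit Foods Inc.
Chain via Quarry Shipping BV (R3): 62% × 11% = 6.82% of Summit Foods Inc.
Direct interest in Summit Foods Inc: 12%.
Aggregating (R1): 13% + 14.64% + 6.82% + 12% = 46.46%.

46.46%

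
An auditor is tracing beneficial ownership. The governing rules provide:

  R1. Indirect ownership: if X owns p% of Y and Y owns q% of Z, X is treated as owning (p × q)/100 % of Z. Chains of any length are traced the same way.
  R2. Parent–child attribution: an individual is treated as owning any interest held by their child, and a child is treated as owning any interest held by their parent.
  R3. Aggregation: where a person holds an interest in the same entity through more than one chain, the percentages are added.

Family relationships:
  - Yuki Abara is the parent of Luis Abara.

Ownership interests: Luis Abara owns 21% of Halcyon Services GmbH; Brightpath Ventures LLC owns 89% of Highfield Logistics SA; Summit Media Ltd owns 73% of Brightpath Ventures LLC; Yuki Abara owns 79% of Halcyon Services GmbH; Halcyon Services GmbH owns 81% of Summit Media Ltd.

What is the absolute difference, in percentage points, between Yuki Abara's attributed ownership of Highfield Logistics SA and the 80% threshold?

27.3743

By parent–child attribution (R2), Yuki Abara is treated as also owning Luis Abara's interest in Halcyon Services GmbH, giving 79% + 21% = 100%.
Chain via Halcyon Services GmbH → Summit Media Ltd → Brightpath Ventures LLC (R1): 100% × 81% × 73% × 89% = 52.6257% of Highfield Logistics SA.
52.6257% falls short of the 80% threshold by 27.3743 percentage points.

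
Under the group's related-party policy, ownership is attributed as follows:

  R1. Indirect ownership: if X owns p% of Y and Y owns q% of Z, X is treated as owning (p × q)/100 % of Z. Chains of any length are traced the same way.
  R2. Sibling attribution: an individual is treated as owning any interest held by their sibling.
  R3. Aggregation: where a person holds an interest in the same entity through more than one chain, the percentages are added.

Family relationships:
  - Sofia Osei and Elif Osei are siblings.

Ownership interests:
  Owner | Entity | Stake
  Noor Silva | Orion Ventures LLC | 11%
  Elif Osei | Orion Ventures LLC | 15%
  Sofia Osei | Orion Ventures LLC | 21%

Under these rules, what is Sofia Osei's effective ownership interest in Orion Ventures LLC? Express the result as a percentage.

36%

By sibling attribution (R2), Sofia Osei is treated as also owning Elif Osei's interest in Orion Ventures LLC, giving 21% + 15% = 36%.
Direct interest in Orion Ventures LLC: 36%.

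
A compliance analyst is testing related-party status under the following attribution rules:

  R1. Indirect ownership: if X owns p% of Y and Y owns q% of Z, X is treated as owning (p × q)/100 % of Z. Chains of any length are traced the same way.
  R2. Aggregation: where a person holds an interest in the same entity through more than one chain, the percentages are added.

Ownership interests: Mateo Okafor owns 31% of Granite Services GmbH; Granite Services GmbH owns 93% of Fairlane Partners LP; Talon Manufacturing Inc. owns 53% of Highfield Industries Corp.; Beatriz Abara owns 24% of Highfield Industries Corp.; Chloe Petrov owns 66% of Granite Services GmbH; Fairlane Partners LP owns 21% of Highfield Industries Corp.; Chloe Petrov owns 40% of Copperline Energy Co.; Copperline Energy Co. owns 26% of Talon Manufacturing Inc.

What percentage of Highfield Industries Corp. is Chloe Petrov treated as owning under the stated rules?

Chain via Granite Services GmbH → Fairlane Partners LP (R1): 66% × 93% × 21% = 12.8898% of Highfield Industries Corp.
Chain via Copperline Energy Co. → Talon Manufacturing Inc. (R1): 40% × 26% × 53% = 5.512% of Highfield Industries Corp.
Aggregating (R2): 12.8898% + 5.512% = 18.4018%.

18.4018%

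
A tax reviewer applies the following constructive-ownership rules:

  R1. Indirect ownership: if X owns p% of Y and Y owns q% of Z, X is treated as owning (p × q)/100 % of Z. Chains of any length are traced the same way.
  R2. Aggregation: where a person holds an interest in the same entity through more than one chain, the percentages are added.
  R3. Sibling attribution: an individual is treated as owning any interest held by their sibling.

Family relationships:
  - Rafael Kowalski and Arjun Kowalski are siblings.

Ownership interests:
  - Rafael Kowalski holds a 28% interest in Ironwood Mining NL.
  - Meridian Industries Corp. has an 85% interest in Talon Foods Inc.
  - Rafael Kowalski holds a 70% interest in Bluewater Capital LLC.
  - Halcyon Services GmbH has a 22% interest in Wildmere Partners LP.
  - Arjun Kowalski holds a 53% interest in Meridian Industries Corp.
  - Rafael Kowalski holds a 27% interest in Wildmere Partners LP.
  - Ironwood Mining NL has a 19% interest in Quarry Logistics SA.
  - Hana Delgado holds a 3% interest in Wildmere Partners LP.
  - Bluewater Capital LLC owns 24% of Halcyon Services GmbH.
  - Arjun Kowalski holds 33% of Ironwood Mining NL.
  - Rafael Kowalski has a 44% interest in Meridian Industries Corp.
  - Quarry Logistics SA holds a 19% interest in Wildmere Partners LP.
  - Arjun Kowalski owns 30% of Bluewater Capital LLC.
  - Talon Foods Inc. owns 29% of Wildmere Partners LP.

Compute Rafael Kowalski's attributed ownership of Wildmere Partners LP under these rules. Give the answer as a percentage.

By sibling attribution (R3), Rafael Kowalski is treated as also owning Arjun Kowalski's interest in Bluewater Capital LLC, giving 70% + 30% = 100%.
By sibling attribution (R3), Rafael Kowalski is treated as also owning Arjun Kowalski's interest in Ironwood Mining NL, giving 28% + 33% = 61%.
By sibling attribution (R3), Rafael Kowalski is treated as also owning Arjun Kowalski's interest in Meridian Industries Corp, giving 44% + 53% = 97%.
Chain via Bluewater Capital LLC → Halcyon Services GmbH (R1): 100% × 24% × 22% = 5.28% of Wildmere Partners LP.
Chain via Ironwood Mining NL → Quarry Logistics SA (R1): 61% × 19% × 19% = 2.2021% of Wildmere Partners LP.
Chain via Meridian Industries Corp. → Talon Foods Inc. (R1): 97% × 85% × 29% = 23.9105% of Wildmere Partners LP.
Direct interest in Wildmere Partners LP: 27%.
Aggregating (R2): 5.28% + 2.2021% + 23.9105% + 27% = 58.3926%.

58.3926%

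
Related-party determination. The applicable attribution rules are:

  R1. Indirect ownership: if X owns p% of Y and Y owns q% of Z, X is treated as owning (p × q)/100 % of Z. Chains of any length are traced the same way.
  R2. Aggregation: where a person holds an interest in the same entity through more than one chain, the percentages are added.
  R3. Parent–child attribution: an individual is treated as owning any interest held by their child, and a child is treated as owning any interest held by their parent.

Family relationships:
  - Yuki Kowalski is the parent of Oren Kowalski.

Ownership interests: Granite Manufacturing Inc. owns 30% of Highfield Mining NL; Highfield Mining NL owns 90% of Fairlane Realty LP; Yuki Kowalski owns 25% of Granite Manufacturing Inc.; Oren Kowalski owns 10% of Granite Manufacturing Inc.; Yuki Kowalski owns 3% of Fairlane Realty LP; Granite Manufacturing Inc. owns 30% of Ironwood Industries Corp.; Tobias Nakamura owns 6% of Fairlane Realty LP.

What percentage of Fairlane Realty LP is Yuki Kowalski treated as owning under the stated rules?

12.45%

By parent–child attribution (R3), Yuki Kowalski is treated as also owning Oren Kowalski's interest in Granite Manufacturing Inc, giving 25% + 10% = 35%.
Chain via Granite Manufacturing Inc. → Highfield Mining NL (R1): 35% × 30% × 90% = 9.45% of Fairlane Realty LP.
Direct interest in Fairlane Realty LP: 3%.
Aggregating (R2): 9.45% + 3% = 12.45%.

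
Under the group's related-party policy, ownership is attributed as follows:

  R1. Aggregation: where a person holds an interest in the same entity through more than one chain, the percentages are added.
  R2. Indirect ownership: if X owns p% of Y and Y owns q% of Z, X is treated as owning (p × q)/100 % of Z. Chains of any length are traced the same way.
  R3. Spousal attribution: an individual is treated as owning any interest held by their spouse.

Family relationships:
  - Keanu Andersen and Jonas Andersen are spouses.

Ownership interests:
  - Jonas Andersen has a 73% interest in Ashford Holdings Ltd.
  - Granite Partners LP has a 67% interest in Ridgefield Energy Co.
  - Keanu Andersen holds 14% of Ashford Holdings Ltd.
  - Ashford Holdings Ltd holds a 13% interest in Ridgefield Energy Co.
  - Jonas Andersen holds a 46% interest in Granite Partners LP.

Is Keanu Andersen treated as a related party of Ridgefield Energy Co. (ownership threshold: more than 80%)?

By spousal attribution (R3), Keanu Andersen is treated as also owning Jonas Andersen's interest in Ashford Holdings Ltd, giving 14% + 73% = 87%.
By spousal attribution (R3), Keanu Andersen is treated as owning Jonas Andersen's 46% interest in Granite Partners LP.
Chain via Ashford Holdings Ltd (R2): 87% × 13% = 11.31% of Ridgefield Energy Co.
Chain via Granite Partners LP (R2): 46% × 67% = 30.82% of Ridgefield Energy Co.
Aggregating (R1): 11.31% + 30.82% = 42.13%.
42.13% does not exceed the 80% threshold, so Keanu is not a related party to Ridgefield Energy Co.

No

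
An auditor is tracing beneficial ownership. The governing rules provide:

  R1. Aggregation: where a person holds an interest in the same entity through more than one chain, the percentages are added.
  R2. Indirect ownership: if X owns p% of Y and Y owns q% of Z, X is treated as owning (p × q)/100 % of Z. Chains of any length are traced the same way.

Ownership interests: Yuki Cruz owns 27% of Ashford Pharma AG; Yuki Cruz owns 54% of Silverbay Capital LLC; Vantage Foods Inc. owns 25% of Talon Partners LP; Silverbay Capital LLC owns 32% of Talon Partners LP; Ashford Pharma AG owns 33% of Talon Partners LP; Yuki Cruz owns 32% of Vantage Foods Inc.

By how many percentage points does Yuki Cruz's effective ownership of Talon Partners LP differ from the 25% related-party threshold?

Chain via Ashford Pharma AG (R2): 27% × 33% = 8.91% of Talon Partners LP.
Chain via Silverbay Capital LLC (R2): 54% × 32% = 17.28% of Talon Partners LP.
Chain via Vantage Foods Inc. (R2): 32% × 25% = 8% of Talon Partners LP.
Aggregating (R1): 8.91% + 17.28% + 8% = 34.19%.
34.19% exceeds the 25% threshold by 9.19 percentage points.

9.19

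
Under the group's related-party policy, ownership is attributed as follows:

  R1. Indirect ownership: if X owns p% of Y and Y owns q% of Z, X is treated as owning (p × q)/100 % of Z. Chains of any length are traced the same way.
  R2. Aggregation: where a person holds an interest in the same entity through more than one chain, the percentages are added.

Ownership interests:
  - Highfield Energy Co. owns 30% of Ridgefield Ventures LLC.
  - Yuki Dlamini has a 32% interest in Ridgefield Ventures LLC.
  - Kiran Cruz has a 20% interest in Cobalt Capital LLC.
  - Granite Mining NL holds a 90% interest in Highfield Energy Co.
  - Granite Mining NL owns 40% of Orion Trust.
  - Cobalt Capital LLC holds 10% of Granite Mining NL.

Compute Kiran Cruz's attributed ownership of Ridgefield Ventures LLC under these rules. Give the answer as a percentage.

Chain via Cobalt Capital LLC → Granite Mining NL → Highfield Energy Co. (R1): 20% × 10% × 90% × 30% = 0.54% of Ridgefield Ventures LLC.

0.54%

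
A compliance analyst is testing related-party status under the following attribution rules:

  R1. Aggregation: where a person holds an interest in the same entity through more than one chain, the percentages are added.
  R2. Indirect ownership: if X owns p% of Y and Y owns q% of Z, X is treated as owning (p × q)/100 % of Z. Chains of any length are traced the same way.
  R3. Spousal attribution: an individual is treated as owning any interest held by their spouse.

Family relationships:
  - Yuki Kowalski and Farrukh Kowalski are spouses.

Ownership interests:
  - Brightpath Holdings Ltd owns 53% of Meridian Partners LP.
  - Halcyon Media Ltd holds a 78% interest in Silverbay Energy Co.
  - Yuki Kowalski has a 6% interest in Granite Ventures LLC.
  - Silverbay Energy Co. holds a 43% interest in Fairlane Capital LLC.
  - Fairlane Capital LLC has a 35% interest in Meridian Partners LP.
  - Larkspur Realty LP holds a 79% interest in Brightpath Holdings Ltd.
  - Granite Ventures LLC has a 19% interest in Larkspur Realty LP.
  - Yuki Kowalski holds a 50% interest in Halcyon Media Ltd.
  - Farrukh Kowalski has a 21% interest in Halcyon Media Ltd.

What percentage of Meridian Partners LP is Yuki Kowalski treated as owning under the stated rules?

By spousal attribution (R3), Yuki Kowalski is treated as also owning Farrukh Kowalski's interest in Halcyon Media Ltd, giving 50% + 21% = 71%.
Chain via Granite Ventures LLC → Larkspur Realty LP → Brightpath Holdings Ltd (R2): 6% × 19% × 79% × 53% = 0.477318% of Meridian Partners LP.
Chain via Halcyon Media Ltd → Silverbay Energy Co. → Fairlane Capital LLC (R2): 71% × 78% × 43% × 35% = 8.33469% of Meridian Partners LP.
Aggregating (R1): 0.477318% + 8.33469% = 8.812008%.

8.812008%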